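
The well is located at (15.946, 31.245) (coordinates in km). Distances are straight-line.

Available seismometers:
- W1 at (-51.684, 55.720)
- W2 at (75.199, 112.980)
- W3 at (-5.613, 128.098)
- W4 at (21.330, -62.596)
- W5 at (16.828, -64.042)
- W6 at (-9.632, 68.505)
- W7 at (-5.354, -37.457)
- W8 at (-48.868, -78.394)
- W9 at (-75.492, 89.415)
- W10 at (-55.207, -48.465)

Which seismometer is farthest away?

Distances from (15.946, 31.245):
W1: √((-67.630)² + (24.475)²) = √(4573.81690 + 599.02562) = 71.922 km
W2: √((59.253)² + (81.735)²) = √(3510.91801 + 6680.61023) = 100.953 km
W3: √((-21.559)² + (96.853)²) = √(464.79048 + 9380.50361) = 99.223 km
W4: √((5.384)² + (-93.841)²) = √(28.98746 + 8806.13328) = 93.995 km
W5: √((0.882)² + (-95.287)²) = √(0.77792 + 9079.61237) = 95.291 km
W6: √((-25.578)² + (37.260)²) = √(654.23408 + 1388.30760) = 45.194 km
W7: √((-21.300)² + (-68.702)²) = √(453.69000 + 4719.96480) = 71.928 km
W8: √((-64.814)² + (-109.639)²) = √(4200.85460 + 12020.71032) = 127.364 km
W9: √((-91.438)² + (58.170)²) = √(8360.90784 + 3383.74890) = 108.373 km
W10: √((-71.153)² + (-79.710)²) = √(5062.74941 + 6353.68410) = 106.848 km
Maximum: W8 at 127.364 km.

W8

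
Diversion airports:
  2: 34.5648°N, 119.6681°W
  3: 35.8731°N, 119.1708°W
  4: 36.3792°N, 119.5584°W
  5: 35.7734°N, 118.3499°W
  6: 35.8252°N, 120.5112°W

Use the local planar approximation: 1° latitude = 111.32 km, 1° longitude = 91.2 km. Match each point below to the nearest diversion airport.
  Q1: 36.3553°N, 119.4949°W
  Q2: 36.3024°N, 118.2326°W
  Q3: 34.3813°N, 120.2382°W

Q1→4; Q2→5; Q3→2

Q1 at 36.3553°N, 119.4949°W:
  2: √((-1.7905·111.32)² + (-0.1732·91.2)²) = √(39727.848497 + 249.508561) = 199.9434 km
  3: √((-0.4822·111.32)² + (0.3241·91.2)²) = √(2881.381792 + 873.670635) = 61.2785 km
  4: √((0.0239·111.32)² + (-0.0635·91.2)²) = √(7.078516 + 33.537997) = 6.3731 km
  5: √((-0.5819·111.32)² + (1.1450·91.2)²) = √(4196.073721 + 10904.371776) = 122.8839 km
  6: √((-0.5301·111.32)² + (-1.0163·91.2)²) = √(3482.266491 + 8590.798405) = 109.8775 km
  → nearest: 4 (6.3731 km)
Q2 at 36.3024°N, 118.2326°W:
  2: √((-1.7376·111.32)² + (-1.4355·91.2)²) = √(37415.022536 + 17139.417990) = 233.5689 km
  3: √((-0.4293·111.32)² + (-0.9382·91.2)²) = √(2283.853132 + 7321.170716) = 98.0052 km
  4: √((0.0768·111.32)² + (-1.3258·91.2)²) = √(73.091830 + 14619.943896) = 121.2148 km
  5: √((-0.5290·111.32)² + (-0.1173·91.2)²) = √(3467.829521 + 114.442069) = 59.8521 km
  6: √((-0.4772·111.32)² + (-2.2786·91.2)²) = √(2821.936685 + 43184.297861) = 214.4906 km
  → nearest: 5 (59.8521 km)
Q3 at 34.3813°N, 120.2382°W:
  2: √((0.1835·111.32)² + (0.5701·91.2)²) = √(417.271317 + 2703.284527) = 55.8619 km
  3: √((1.4918·111.32)² + (1.0674·91.2)²) = √(27578.306945 + 9476.415046) = 192.4960 km
  4: √((1.9979·111.32)² + (0.6798·91.2)²) = √(49464.530253 + 3843.722245) = 230.8858 km
  5: √((1.3921·111.32)² + (1.8883·91.2)²) = √(24015.258308 + 29657.303592) = 231.6734 km
  6: √((1.4439·111.32)² + (-0.2730·91.2)²) = √(25835.723509 + 619.890486) = 162.6518 km
  → nearest: 2 (55.8619 km)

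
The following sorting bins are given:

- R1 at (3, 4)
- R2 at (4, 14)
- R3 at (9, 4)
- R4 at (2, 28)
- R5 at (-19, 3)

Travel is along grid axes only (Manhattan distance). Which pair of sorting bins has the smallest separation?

R1 and R3

Pairwise distances:
R1–R2: 11
R1–R3: 6
R1–R4: 25
R1–R5: 23
R2–R3: 15
R2–R4: 16
R2–R5: 34
R3–R4: 31
R3–R5: 29
R4–R5: 46
Closest pair: R1–R3 at 6.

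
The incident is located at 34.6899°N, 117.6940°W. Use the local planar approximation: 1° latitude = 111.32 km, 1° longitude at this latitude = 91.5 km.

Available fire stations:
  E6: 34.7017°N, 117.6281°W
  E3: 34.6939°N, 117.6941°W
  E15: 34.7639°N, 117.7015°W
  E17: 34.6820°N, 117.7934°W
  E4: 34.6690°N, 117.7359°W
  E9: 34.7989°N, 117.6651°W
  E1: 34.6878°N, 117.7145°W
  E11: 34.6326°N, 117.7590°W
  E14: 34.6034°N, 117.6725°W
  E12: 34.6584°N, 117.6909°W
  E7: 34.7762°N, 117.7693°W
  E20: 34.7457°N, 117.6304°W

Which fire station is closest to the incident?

Distances from 34.6899°N, 117.6940°W:
E6: 6.1713 km
E3: 0.4454 km
E15: 8.2662 km
E17: 9.1375 km
E4: 4.4846 km
E9: 12.4187 km
E1: 1.8903 km
E11: 8.7212 km
E14: 9.8281 km
E12: 3.5180 km
E7: 11.8222 km
E20: 8.5118 km
Minimum: E3 at 0.4454 km.

E3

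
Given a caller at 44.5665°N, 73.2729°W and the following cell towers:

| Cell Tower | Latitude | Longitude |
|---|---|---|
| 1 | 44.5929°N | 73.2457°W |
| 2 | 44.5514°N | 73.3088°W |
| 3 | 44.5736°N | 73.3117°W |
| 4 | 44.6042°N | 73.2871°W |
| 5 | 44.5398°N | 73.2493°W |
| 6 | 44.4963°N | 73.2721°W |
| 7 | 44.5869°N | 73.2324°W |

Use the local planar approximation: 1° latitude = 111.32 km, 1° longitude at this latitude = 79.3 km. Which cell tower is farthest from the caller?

Distances from 44.5665°N, 73.2729°W:
1: √((0.0264·111.32)² + (0.0272·79.3)²) = √(8.636828 + 4.652476) = 3.6454 km
2: √((-0.0151·111.32)² + (-0.0359·79.3)²) = √(2.825532 + 8.104669) = 3.3061 km
3: √((0.0071·111.32)² + (-0.0388·79.3)²) = √(0.624688 + 9.466944) = 3.1767 km
4: √((0.0377·111.32)² + (-0.0142·79.3)²) = √(17.612828 + 1.268011) = 4.3452 km
5: √((-0.0267·111.32)² + (0.0236·79.3)²) = √(8.834234 + 3.502437) = 3.5124 km
6: √((-0.0702·111.32)² + (0.0008·79.3)²) = √(61.068973 + 0.004025) = 7.8149 km
7: √((0.0204·111.32)² + (0.0405·79.3)²) = √(5.157114 + 10.314696) = 3.9334 km
Maximum: 6 at 7.8149 km.

6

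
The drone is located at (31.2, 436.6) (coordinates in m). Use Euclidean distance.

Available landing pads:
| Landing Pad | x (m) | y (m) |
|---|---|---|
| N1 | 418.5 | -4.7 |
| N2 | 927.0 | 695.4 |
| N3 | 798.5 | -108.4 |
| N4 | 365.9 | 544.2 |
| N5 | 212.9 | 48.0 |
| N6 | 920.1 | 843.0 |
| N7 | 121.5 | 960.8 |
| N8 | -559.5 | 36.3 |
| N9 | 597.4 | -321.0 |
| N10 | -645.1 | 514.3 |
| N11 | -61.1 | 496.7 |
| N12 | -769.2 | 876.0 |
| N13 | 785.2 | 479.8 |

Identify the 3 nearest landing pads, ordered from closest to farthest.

N11, N4, N5

Distances from (31.2, 436.6):
N1: √((387.3)² + (-441.3)²) = √(150001.290 + 194745.690) = 587.2 m
N2: √((895.8)² + (258.8)²) = √(802457.640 + 66977.440) = 932.4 m
N3: √((767.3)² + (-545.0)²) = √(588749.290 + 297025.000) = 941.2 m
N4: √((334.7)² + (107.6)²) = √(112024.090 + 11577.760) = 351.6 m
N5: √((181.7)² + (-388.6)²) = √(33014.890 + 151009.960) = 429.0 m
N6: √((888.9)² + (406.4)²) = √(790143.210 + 165160.960) = 977.4 m
N7: √((90.3)² + (524.2)²) = √(8154.090 + 274785.640) = 531.9 m
N8: √((-590.7)² + (-400.3)²) = √(348926.490 + 160240.090) = 713.6 m
N9: √((566.2)² + (-757.6)²) = √(320582.440 + 573957.760) = 945.8 m
N10: √((-676.3)² + (77.7)²) = √(457381.690 + 6037.290) = 680.7 m
N11: √((-92.3)² + (60.1)²) = √(8519.290 + 3612.010) = 110.1 m
N12: √((-800.4)² + (439.4)²) = √(640640.160 + 193072.360) = 913.1 m
N13: √((754.0)² + (43.2)²) = √(568516.000 + 1866.240) = 755.2 m
Sorted: N11 (110.1 m) < N4 (351.6 m) < N5 (429.0 m) < N7 (531.9 m) < N1 (587.2 m) < …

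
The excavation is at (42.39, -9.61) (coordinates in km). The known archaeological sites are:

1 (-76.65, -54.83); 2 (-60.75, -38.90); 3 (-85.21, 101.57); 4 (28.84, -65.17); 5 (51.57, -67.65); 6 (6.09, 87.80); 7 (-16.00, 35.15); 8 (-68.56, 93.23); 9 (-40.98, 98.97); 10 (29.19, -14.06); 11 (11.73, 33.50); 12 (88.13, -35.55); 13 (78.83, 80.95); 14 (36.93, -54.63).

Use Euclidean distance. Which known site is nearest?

10

Distances from (42.39, -9.61):
1: √((-119.04)² + (-45.22)²) = √(14170.5216 + 2044.8484) = 127.34 km
2: √((-103.14)² + (-29.29)²) = √(10637.8596 + 857.9041) = 107.22 km
3: √((-127.60)² + (111.18)²) = √(16281.7600 + 12360.9924) = 169.24 km
4: √((-13.55)² + (-55.56)²) = √(183.6025 + 3086.9136) = 57.19 km
5: √((9.18)² + (-58.04)²) = √(84.2724 + 3368.6416) = 58.76 km
6: √((-36.30)² + (97.41)²) = √(1317.6900 + 9488.7081) = 103.95 km
7: √((-58.39)² + (44.76)²) = √(3409.3921 + 2003.4576) = 73.57 km
8: √((-110.95)² + (102.84)²) = √(12309.9025 + 10576.0656) = 151.28 km
9: √((-83.37)² + (108.58)²) = √(6950.5569 + 11789.6164) = 136.89 km
10: √((-13.20)² + (-4.45)²) = √(174.2400 + 19.8025) = 13.93 km
11: √((-30.66)² + (43.11)²) = √(940.0356 + 1858.4721) = 52.90 km
12: √((45.74)² + (-25.94)²) = √(2092.1476 + 672.8836) = 52.58 km
13: √((36.44)² + (90.56)²) = √(1327.8736 + 8201.1136) = 97.62 km
14: √((-5.46)² + (-45.02)²) = √(29.8116 + 2026.8004) = 45.35 km
Minimum: 10 at 13.93 km.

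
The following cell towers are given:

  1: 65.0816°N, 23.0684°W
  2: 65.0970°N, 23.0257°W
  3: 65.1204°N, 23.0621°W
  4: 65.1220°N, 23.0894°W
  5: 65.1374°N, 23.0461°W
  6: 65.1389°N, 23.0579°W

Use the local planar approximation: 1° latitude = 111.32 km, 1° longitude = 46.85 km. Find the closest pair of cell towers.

Pairwise distances:
5–6: √((0.0015·111.32)² + (-0.0118·46.85)²) = √(0.027882 + 0.305621) = 0.5775 km
3–4: √((0.0016·111.32)² + (-0.0273·46.85)²) = √(0.031724 + 1.635854) = 1.2913 km
3–5: √((0.0170·111.32)² + (0.0160·46.85)²) = √(3.581329 + 0.561900) = 2.0355 km
3–6: √((0.0185·111.32)² + (0.0042·46.85)²) = √(4.241211 + 0.038718) = 2.0688 km
4–6: √((0.0169·111.32)² + (0.0315·46.85)²) = √(3.539320 + 2.177912) = 2.3911 km
1–2: √((0.0154·111.32)² + (0.0427·46.85)²) = √(2.938920 + 4.001980) = 2.6346 km
4–5: √((0.0154·111.32)² + (0.0433·46.85)²) = √(2.938920 + 4.115238) = 2.6560 km
2–3: √((0.0234·111.32)² + (-0.0364·46.85)²) = √(6.785441 + 2.908185) = 3.1135 km
2–4: √((0.0250·111.32)² + (-0.0637·46.85)²) = √(7.745089 + 8.906315) = 4.0806 km
1–3: √((0.0388·111.32)² + (0.0063·46.85)²) = √(18.655627 + 0.087116) = 4.3293 km
2–5: √((0.0404·111.32)² + (-0.0204·46.85)²) = √(20.225959 + 0.913439) = 4.5978 km
1–4: √((0.0404·111.32)² + (-0.0210·46.85)²) = √(20.225959 + 0.967961) = 4.6037 km
2–6: √((0.0419·111.32)² + (-0.0322·46.85)²) = √(21.755769 + 2.275783) = 4.9022 km
1–5: √((0.0558·111.32)² + (0.0223·46.85)²) = √(38.584670 + 1.091513) = 6.2989 km
1–6: √((0.0573·111.32)² + (0.0105·46.85)²) = √(40.686997 + 0.241990) = 6.3976 km
Closest pair: 5–6 at 0.5775 km.

5 and 6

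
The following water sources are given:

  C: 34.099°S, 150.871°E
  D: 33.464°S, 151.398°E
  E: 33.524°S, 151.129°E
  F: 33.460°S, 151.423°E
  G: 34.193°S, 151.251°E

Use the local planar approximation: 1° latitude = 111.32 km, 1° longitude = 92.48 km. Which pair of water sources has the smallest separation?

Pairwise distances:
C–D: 85.861 km
C–E: 68.311 km
C–F: 87.556 km
C–G: 36.667 km
D–E: 25.758 km
D–F: 2.354 km
D–G: 82.283 km
E–F: 28.107 km
E–G: 75.323 km
F–G: 83.134 km
Closest pair: D–F at 2.354 km.

D and F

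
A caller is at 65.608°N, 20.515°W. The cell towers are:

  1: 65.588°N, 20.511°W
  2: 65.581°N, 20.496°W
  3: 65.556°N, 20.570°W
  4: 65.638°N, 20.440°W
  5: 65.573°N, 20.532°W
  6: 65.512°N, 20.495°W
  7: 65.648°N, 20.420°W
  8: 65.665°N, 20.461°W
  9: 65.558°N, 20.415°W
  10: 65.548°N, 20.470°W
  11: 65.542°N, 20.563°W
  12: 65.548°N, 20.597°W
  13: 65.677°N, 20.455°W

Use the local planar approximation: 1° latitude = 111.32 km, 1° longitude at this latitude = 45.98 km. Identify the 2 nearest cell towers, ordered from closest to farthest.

Distances from 65.608°N, 20.515°W:
1: 2.234 km
2: 3.130 km
3: 6.317 km
4: 4.801 km
5: 3.974 km
6: 10.726 km
7: 6.238 km
8: 6.814 km
9: 7.220 km
10: 6.992 km
11: 7.671 km
12: 7.670 km
13: 8.161 km
Sorted: 1 (2.234 km) < 2 (3.130 km) < 5 (3.974 km) < 4 (4.801 km) < …

1, 2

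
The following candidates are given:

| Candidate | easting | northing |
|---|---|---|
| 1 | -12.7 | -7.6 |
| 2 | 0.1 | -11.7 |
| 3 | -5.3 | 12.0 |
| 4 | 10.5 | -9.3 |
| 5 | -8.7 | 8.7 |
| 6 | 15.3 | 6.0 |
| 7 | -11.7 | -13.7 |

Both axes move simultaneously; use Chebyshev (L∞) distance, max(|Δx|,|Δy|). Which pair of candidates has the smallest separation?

Pairwise distances:
1–2: max(|12.8|, |-4.1|) = 12.8
1–3: max(|7.4|, |19.6|) = 19.6
1–4: max(|23.2|, |-1.7|) = 23.2
1–5: max(|4.0|, |16.3|) = 16.3
1–6: max(|28.0|, |13.6|) = 28.0
1–7: max(|1.0|, |-6.1|) = 6.1
2–3: max(|-5.4|, |23.7|) = 23.7
2–4: max(|10.4|, |2.4|) = 10.4
2–5: max(|-8.8|, |20.4|) = 20.4
2–6: max(|15.2|, |17.7|) = 17.7
2–7: max(|-11.8|, |-2.0|) = 11.8
3–4: max(|15.8|, |-21.3|) = 21.3
3–5: max(|-3.4|, |-3.3|) = 3.4
3–6: max(|20.6|, |-6.0|) = 20.6
3–7: max(|-6.4|, |-25.7|) = 25.7
4–5: max(|-19.2|, |18.0|) = 19.2
4–6: max(|4.8|, |15.3|) = 15.3
4–7: max(|-22.2|, |-4.4|) = 22.2
5–6: max(|24.0|, |-2.7|) = 24.0
5–7: max(|-3.0|, |-22.4|) = 22.4
6–7: max(|-27.0|, |-19.7|) = 27.0
Closest pair: 3–5 at 3.4.

3 and 5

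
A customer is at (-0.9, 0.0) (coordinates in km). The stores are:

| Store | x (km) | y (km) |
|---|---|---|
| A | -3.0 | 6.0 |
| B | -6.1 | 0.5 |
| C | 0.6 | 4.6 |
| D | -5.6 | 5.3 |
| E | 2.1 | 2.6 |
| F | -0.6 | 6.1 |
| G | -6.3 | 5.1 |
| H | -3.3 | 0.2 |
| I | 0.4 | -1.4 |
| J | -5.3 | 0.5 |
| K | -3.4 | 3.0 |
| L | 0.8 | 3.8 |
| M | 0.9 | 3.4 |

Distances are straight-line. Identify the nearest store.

Distances from (-0.9, 0.0):
A: √((-2.1)² + (6.0)²) = √(4.410 + 36.000) = 6.4 km
B: √((-5.2)² + (0.5)²) = √(27.040 + 0.250) = 5.2 km
C: √((1.5)² + (4.6)²) = √(2.250 + 21.160) = 4.8 km
D: √((-4.7)² + (5.3)²) = √(22.090 + 28.090) = 7.1 km
E: √((3.0)² + (2.6)²) = √(9.000 + 6.760) = 4.0 km
F: √((0.3)² + (6.1)²) = √(0.090 + 37.210) = 6.1 km
G: √((-5.4)² + (5.1)²) = √(29.160 + 26.010) = 7.4 km
H: √((-2.4)² + (0.2)²) = √(5.760 + 0.040) = 2.4 km
I: √((1.3)² + (-1.4)²) = √(1.690 + 1.960) = 1.9 km
J: √((-4.4)² + (0.5)²) = √(19.360 + 0.250) = 4.4 km
K: √((-2.5)² + (3.0)²) = √(6.250 + 9.000) = 3.9 km
L: √((1.7)² + (3.8)²) = √(2.890 + 14.440) = 4.2 km
M: √((1.8)² + (3.4)²) = √(3.240 + 11.560) = 3.8 km
Minimum: I at 1.9 km.

I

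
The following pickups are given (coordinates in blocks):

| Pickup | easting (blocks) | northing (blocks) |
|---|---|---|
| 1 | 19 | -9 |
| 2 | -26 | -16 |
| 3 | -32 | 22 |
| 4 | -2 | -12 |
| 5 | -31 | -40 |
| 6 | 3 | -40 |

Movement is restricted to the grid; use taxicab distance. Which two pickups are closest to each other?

Pairwise distances:
1–2: 52 blocks
1–3: 82 blocks
1–4: 24 blocks
1–5: 81 blocks
1–6: 47 blocks
2–3: 44 blocks
2–4: 28 blocks
2–5: 29 blocks
2–6: 53 blocks
3–4: 64 blocks
3–5: 63 blocks
3–6: 97 blocks
4–5: 57 blocks
4–6: 33 blocks
5–6: 34 blocks
Closest pair: 1–4 at 24 blocks.

1 and 4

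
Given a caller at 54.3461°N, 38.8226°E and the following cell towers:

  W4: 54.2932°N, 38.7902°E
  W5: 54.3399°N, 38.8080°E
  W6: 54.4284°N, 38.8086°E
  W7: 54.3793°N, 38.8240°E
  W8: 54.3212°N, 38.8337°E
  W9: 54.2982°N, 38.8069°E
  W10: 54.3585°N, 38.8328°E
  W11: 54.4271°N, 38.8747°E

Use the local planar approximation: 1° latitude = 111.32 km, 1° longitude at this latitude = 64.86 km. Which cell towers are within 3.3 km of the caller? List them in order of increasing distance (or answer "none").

W5, W10, W8

Distances from 54.3461°N, 38.8226°E:
W4: 6.2526 km
W5: 1.1718 km
W6: 9.2065 km
W7: 3.6969 km
W8: 2.8638 km
W9: 5.4286 km
W10: 1.5307 km
W11: 9.6293 km
Threshold 3.3 km: W5 (1.1718 km), W10 (1.5307 km), W8 (2.8638 km) are within range.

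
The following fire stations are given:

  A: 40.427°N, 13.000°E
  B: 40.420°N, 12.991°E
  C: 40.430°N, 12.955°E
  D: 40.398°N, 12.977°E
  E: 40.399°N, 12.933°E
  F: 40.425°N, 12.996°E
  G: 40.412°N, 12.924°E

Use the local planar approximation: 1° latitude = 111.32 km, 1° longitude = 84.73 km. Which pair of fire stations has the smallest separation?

A and F

Pairwise distances:
A–F: 0.406 km
B–F: 0.699 km
A–B: 1.090 km
E–G: 1.636 km
B–D: 2.721 km
B–C: 3.247 km
C–G: 3.304 km
D–F: 3.410 km
C–F: 3.518 km
D–E: 3.730 km
A–D: 3.771 km
A–C: 3.827 km
C–E: 3.922 km
C–D: 4.020 km
D–G: 4.753 km
B–E: 5.442 km
B–G: 5.746 km
E–F: 6.072 km
F–G: 6.270 km
A–E: 6.476 km
A–G: 6.652 km
Closest pair: A–F at 0.406 km.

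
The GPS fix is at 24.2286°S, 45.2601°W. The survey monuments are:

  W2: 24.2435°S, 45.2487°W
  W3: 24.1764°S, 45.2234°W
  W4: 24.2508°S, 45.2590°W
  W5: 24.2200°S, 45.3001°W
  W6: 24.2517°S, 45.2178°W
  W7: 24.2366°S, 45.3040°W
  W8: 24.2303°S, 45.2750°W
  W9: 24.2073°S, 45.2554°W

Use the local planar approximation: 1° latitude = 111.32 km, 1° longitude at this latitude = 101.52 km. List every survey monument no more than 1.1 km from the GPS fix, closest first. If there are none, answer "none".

Distances from 24.2286°S, 45.2601°W:
W2: √((-0.0149·111.32)² + (0.0114·101.52)²) = √(2.751180 + 1.339408) = 2.0225 km
W3: √((0.0522·111.32)² + (0.0367·101.52)²) = √(33.766605 + 13.881466) = 6.9028 km
W4: √((-0.0222·111.32)² + (0.0011·101.52)²) = √(6.107343 + 0.012471) = 2.4738 km
W5: √((0.0086·111.32)² + (-0.0400·101.52)²) = √(0.916523 + 16.490097) = 4.1721 km
W6: √((-0.0231·111.32)² + (0.0423·101.52)²) = √(6.612571 + 18.440978) = 5.0054 km
W7: √((-0.0080·111.32)² + (-0.0439·101.52)²) = √(0.793097 + 19.862424) = 4.5448 km
W8: √((-0.0017·111.32)² + (-0.0149·101.52)²) = √(0.035813 + 2.288104) = 1.5244 km
W9: √((0.0213·111.32)² + (0.0047·101.52)²) = √(5.622191 + 0.227666) = 2.4186 km
Threshold 1.1 km: none within range.

none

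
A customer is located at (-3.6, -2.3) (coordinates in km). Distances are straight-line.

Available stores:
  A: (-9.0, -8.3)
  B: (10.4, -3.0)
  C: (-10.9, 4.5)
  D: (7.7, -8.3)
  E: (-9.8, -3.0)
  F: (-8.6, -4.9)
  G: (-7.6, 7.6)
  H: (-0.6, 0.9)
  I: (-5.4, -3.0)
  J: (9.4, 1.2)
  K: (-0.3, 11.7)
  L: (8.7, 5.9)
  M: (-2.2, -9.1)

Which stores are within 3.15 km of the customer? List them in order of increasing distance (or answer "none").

Distances from (-3.6, -2.3):
A: √((-5.4)² + (-6.0)²) = √(29.160 + 36.000) = 8.1 km
B: √((14.0)² + (-0.7)²) = √(196.000 + 0.490) = 14.0 km
C: √((-7.3)² + (6.8)²) = √(53.290 + 46.240) = 10.0 km
D: √((11.3)² + (-6.0)²) = √(127.690 + 36.000) = 12.8 km
E: √((-6.2)² + (-0.7)²) = √(38.440 + 0.490) = 6.2 km
F: √((-5.0)² + (-2.6)²) = √(25.000 + 6.760) = 5.6 km
G: √((-4.0)² + (9.9)²) = √(16.000 + 98.010) = 10.7 km
H: √((3.0)² + (3.2)²) = √(9.000 + 10.240) = 4.4 km
I: √((-1.8)² + (-0.7)²) = √(3.240 + 0.490) = 1.9 km
J: √((13.0)² + (3.5)²) = √(169.000 + 12.250) = 13.5 km
K: √((3.3)² + (14.0)²) = √(10.890 + 196.000) = 14.4 km
L: √((12.3)² + (8.2)²) = √(151.290 + 67.240) = 14.8 km
M: √((1.4)² + (-6.8)²) = √(1.960 + 46.240) = 6.9 km
Threshold 3.15 km: I (1.9 km) is within range.

I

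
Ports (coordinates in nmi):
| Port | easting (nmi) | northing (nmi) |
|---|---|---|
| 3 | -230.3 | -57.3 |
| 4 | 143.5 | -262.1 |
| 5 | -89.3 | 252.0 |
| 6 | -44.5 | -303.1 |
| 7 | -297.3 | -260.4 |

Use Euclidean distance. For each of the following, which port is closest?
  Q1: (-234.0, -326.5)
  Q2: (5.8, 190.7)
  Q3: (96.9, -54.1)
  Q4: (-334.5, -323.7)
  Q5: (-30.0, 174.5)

Q1 at (-234.0, -326.5):
  3: 269.2 nmi
  4: 383.0 nmi
  5: 596.3 nmi
  6: 190.9 nmi
  7: 91.5 nmi
  → nearest: 7 (91.5 nmi)
Q2 at (5.8, 190.7):
  3: 342.4 nmi
  4: 473.3 nmi
  5: 113.1 nmi
  6: 496.4 nmi
  7: 543.5 nmi
  → nearest: 5 (113.1 nmi)
Q3 at (96.9, -54.1):
  3: 327.2 nmi
  4: 213.2 nmi
  5: 358.3 nmi
  6: 286.3 nmi
  7: 444.9 nmi
  → nearest: 4 (213.2 nmi)
Q4 at (-334.5, -323.7):
  3: 286.1 nmi
  4: 482.0 nmi
  5: 625.7 nmi
  6: 290.7 nmi
  7: 73.4 nmi
  → nearest: 7 (73.4 nmi)
Q5 at (-30.0, 174.5):
  3: 306.4 nmi
  4: 469.8 nmi
  5: 97.6 nmi
  6: 477.8 nmi
  7: 510.5 nmi
  → nearest: 5 (97.6 nmi)

Q1→7; Q2→5; Q3→4; Q4→7; Q5→5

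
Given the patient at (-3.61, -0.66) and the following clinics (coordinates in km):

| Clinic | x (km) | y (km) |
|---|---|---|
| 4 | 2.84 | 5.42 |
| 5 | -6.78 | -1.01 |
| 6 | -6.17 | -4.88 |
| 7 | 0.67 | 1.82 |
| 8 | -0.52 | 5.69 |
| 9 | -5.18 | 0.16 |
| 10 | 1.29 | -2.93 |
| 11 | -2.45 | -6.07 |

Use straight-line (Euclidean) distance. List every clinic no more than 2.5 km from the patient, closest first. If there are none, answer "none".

9

Distances from (-3.61, -0.66):
4: 8.86 km
5: 3.19 km
6: 4.94 km
7: 4.95 km
8: 7.06 km
9: 1.77 km
10: 5.40 km
11: 5.53 km
Threshold 2.5 km: 9 (1.77 km) is within range.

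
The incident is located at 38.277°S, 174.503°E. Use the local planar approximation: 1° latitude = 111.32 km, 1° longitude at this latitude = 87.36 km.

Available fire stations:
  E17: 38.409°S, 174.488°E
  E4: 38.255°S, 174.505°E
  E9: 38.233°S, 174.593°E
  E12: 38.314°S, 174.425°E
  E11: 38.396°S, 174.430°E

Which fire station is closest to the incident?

Distances from 38.277°S, 174.503°E:
E17: 14.753 km
E4: 2.455 km
E9: 9.263 km
E12: 7.962 km
E11: 14.702 km
Minimum: E4 at 2.455 km.

E4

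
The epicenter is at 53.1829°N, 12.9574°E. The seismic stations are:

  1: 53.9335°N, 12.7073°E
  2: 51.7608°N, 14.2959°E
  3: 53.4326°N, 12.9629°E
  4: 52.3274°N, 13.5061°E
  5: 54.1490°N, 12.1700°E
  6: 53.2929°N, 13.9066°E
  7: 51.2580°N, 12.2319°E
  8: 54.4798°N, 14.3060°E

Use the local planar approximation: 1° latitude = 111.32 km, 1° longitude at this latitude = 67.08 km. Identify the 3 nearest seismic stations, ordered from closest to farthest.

3, 6, 1

Distances from 53.1829°N, 12.9574°E:
1: √((0.7506·111.32)² + (-0.2501·67.08)²) = √(6981.737489 + 281.457931) = 85.2244 km
2: √((-1.4221·111.32)² + (1.3385·67.08)²) = √(25061.477322 + 8061.629948) = 181.9975 km
3: √((0.2497·111.32)² + (0.0055·67.08)²) = √(772.651194 + 0.136117) = 27.7991 km
4: √((-0.8555·111.32)² + (0.5487·67.08)²) = √(9069.564278 + 1354.740232) = 102.0995 km
5: √((0.9661·111.32)² + (-0.7874·67.08)²) = √(11566.196319 + 2789.824788) = 119.8166 km
6: √((0.1100·111.32)² + (0.9492·67.08)²) = √(149.944923 + 4054.166372) = 64.8391 km
7: √((-1.9249·111.32)² + (-0.7255·67.08)²) = √(45915.861830 + 2368.432116) = 219.7369 km
8: √((1.2969·111.32)² + (1.3486·67.08)²) = √(20842.959077 + 8183.751218) = 170.3723 km
Sorted: 3 (27.7991 km) < 6 (64.8391 km) < 1 (85.2244 km) < 4 (102.0995 km) < 5 (119.8166 km) < …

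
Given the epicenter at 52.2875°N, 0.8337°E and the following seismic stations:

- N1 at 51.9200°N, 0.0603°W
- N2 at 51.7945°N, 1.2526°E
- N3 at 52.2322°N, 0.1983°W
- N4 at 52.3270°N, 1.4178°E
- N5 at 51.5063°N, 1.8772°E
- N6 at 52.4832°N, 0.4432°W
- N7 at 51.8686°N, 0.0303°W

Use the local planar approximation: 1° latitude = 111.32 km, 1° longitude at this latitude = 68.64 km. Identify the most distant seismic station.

N5

Distances from 52.2875°N, 0.8337°E:
N1: √((-0.3675·111.32)² + (-0.8940·68.64)²) = √(1673.636282 + 3765.560133) = 73.7509 km
N2: √((-0.4930·111.32)² + (0.4189·68.64)²) = √(3011.897818 + 826.752031) = 61.9568 km
N3: √((-0.0553·111.32)² + (-1.0320·68.64)²) = √(37.896287 + 5017.806899) = 71.1035 km
N4: √((0.0395·111.32)² + (0.5841·68.64)²) = √(19.334840 + 1607.418499) = 40.3330 km
N5: √((-0.7812·111.32)² + (1.0435·68.64)²) = √(7562.595371 + 5130.260956) = 112.6626 km
N6: √((0.1957·111.32)² + (-1.2769·68.64)²) = √(474.600342 + 7681.894238) = 90.3133 km
N7: √((-0.4189·111.32)² + (-0.8640·68.64)²) = √(2174.538574 + 3517.078281) = 75.4428 km
Maximum: N5 at 112.6626 km.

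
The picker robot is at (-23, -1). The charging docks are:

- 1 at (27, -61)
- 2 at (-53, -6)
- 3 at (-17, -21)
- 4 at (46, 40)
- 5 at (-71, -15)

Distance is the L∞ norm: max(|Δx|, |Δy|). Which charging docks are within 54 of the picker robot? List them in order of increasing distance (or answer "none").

Distances from (-23, -1):
1: max(|50|, |-60|) = 60
2: max(|-30|, |-5|) = 30
3: max(|6|, |-20|) = 20
4: max(|69|, |41|) = 69
5: max(|-48|, |-14|) = 48
Threshold 54: 3 (20), 2 (30), 5 (48) are within range.

3, 2, 5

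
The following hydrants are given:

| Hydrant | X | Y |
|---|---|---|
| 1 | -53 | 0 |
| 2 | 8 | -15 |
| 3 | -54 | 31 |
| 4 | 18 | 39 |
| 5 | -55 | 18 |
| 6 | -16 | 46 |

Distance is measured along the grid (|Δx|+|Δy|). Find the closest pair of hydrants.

Pairwise distances:
3–5: 14
1–5: 20
1–3: 32
4–6: 41
3–6: 53
2–4: 64
5–6: 67
1–2: 76
3–4: 80
1–6: 83
2–6: 85
4–5: 94
2–5: 96
2–3: 108
1–4: 110
Closest pair: 3–5 at 14.

3 and 5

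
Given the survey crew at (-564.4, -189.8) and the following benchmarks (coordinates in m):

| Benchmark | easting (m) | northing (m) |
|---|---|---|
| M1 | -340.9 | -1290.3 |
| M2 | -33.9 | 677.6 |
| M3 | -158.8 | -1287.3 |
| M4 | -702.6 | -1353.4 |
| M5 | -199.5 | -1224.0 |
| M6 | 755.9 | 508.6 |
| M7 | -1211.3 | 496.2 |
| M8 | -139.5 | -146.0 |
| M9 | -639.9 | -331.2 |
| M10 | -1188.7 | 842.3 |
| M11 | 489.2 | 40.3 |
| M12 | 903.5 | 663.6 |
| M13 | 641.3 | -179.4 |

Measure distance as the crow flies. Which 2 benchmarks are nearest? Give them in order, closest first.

M9, M8

Distances from (-564.4, -189.8):
M1: 1123.0 m
M2: 1016.8 m
M3: 1170.1 m
M4: 1171.8 m
M5: 1096.7 m
M6: 1493.6 m
M7: 942.9 m
M8: 427.2 m
M9: 160.3 m
M10: 1206.2 m
M11: 1078.4 m
M12: 1697.9 m
M13: 1205.7 m
Sorted: M9 (160.3 m) < M8 (427.2 m) < M7 (942.9 m) < M2 (1016.8 m) < …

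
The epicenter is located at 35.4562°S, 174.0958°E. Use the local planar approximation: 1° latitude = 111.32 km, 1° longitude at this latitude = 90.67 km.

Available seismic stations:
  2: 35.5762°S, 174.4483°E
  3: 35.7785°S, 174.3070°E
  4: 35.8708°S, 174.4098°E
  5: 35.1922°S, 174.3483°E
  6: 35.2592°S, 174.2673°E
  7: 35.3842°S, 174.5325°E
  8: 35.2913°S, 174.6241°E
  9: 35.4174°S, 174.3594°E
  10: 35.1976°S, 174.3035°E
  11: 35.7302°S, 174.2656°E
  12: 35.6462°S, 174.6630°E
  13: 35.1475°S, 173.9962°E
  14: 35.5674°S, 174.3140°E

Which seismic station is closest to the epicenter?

14

Distances from 35.4562°S, 174.0958°E:
2: 34.6405 km
3: 40.6690 km
4: 54.2281 km
5: 37.2535 km
6: 26.8836 km
7: 40.3987 km
8: 51.2978 km
9: 24.2878 km
10: 34.4000 km
11: 34.1670 km
12: 55.6075 km
13: 35.5313 km
14: 23.3377 km
Minimum: 14 at 23.3377 km.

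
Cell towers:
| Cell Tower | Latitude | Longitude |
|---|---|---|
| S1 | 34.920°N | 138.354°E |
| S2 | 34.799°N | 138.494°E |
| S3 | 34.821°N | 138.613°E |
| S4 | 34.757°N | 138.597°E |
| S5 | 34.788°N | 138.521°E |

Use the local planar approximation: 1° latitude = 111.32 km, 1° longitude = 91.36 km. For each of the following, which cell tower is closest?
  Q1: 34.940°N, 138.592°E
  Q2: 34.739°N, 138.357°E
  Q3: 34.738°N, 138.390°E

Q1→S3; Q2→S2; Q3→S2

Q1 at 34.940°N, 138.592°E:
  S1: √((-0.020·111.32)² + (-0.238·91.36)²) = √(4.95686 + 472.78762) = 21.857 km
  S2: √((-0.141·111.32)² + (-0.098·91.36)²) = √(246.36818 + 80.16122) = 18.070 km
  S3: √((-0.119·111.32)² + (0.021·91.36)²) = √(175.48513 + 3.68087) = 13.385 km
  S4: √((-0.183·111.32)² + (0.005·91.36)²) = √(415.00046 + 0.20867) = 20.377 km
  S5: √((-0.152·111.32)² + (-0.071·91.36)²) = √(286.30806 + 42.07546) = 18.121 km
  → nearest: S3 (13.385 km)
Q2 at 34.739°N, 138.357°E:
  S1: √((0.181·111.32)² + (-0.003·91.36)²) = √(405.97898 + 0.07512) = 20.151 km
  S2: √((0.060·111.32)² + (0.137·91.36)²) = √(44.61171 + 156.65827) = 14.187 km
  S3: √((0.082·111.32)² + (0.256·91.36)²) = √(83.32477 + 547.00603) = 25.106 km
  S4: √((0.018·111.32)² + (0.240·91.36)²) = √(4.01505 + 480.76702) = 22.018 km
  S5: √((0.049·111.32)² + (0.164·91.36)²) = √(29.75353 + 224.49149) = 15.945 km
  → nearest: S2 (14.187 km)
Q3 at 34.738°N, 138.390°E:
  S1: √((0.182·111.32)² + (-0.036·91.36)²) = √(410.47732 + 10.81726) = 20.525 km
  S2: √((0.061·111.32)² + (0.104·91.36)²) = √(46.11116 + 90.27736) = 11.679 km
  S3: √((0.083·111.32)² + (0.223·91.36)²) = √(85.36947 + 415.07054) = 22.371 km
  S4: √((0.019·111.32)² + (0.207·91.36)²) = √(4.47356 + 357.64559) = 19.029 km
  S5: √((0.050·111.32)² + (0.131·91.36)²) = √(30.98036 + 143.23685) = 13.199 km
  → nearest: S2 (11.679 km)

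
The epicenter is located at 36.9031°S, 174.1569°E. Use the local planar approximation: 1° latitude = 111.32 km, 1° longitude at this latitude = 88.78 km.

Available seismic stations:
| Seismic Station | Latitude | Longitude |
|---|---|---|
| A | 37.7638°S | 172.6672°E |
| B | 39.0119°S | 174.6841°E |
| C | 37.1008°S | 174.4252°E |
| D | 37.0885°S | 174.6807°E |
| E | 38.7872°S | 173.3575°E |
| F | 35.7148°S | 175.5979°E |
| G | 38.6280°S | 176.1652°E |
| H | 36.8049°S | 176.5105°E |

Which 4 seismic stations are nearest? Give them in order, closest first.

Distances from 36.9031°S, 174.1569°E:
A: √((-0.8607·111.32)² + (-1.4897·88.78)²) = √(9180.154731 + 17491.534738) = 163.3147 km
B: √((-2.1088·111.32)² + (0.5272·88.78)²) = √(55108.321215 + 2190.690801) = 239.3721 km
C: √((-0.1977·111.32)² + (0.2683·88.78)²) = √(484.350479 + 567.376869) = 32.4303 km
D: √((-0.1854·111.32)² + (0.5238·88.78)²) = √(425.957093 + 2162.525661) = 50.8771 km
E: √((-1.8841·111.32)² + (-0.7994·88.78)²) = √(43990.033678 + 5036.844801) = 221.4201 km
F: √((1.1883·111.32)² + (1.4410·88.78)²) = √(17498.410058 + 16366.591507) = 184.0245 km
G: √((-1.7249·111.32)² + (2.0083·88.78)²) = √(36870.093564 + 31789.775278) = 262.0303 km
H: √((0.0982·111.32)² + (2.3536·88.78)²) = √(119.500403 + 43661.192390) = 209.2384 km
Sorted: C (32.4303 km) < D (50.8771 km) < A (163.3147 km) < F (184.0245 km) < H (209.2384 km) < E (221.4201 km) < …

C, D, A, F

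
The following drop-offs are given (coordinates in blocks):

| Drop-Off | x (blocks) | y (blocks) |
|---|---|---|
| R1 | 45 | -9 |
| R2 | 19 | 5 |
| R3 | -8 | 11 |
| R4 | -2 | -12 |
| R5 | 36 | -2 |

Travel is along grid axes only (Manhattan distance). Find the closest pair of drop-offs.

Pairwise distances:
R1–R2: 40 blocks
R1–R3: 73 blocks
R1–R4: 50 blocks
R1–R5: 16 blocks
R2–R3: 33 blocks
R2–R4: 38 blocks
R2–R5: 24 blocks
R3–R4: 29 blocks
R3–R5: 57 blocks
R4–R5: 48 blocks
Closest pair: R1–R5 at 16 blocks.

R1 and R5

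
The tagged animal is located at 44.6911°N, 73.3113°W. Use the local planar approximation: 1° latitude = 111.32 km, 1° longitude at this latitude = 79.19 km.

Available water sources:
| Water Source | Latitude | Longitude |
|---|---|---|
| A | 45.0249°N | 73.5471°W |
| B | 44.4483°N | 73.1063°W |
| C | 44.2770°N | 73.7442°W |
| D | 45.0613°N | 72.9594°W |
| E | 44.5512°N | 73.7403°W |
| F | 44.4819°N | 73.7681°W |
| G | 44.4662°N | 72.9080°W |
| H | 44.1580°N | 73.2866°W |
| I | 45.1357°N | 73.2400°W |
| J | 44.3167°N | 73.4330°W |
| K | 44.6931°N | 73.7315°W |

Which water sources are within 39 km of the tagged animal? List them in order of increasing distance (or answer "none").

B, K, E

Distances from 44.6911°N, 73.3113°W:
A: √((0.3338·111.32)² + (-0.2358·79.19)²) = √(1380.762743 + 348.681004) = 41.5866 km
B: √((-0.2428·111.32)² + (0.2050·79.19)²) = √(730.539596 + 263.541133) = 31.5290 km
C: √((-0.4141·111.32)² + (-0.4329·79.19)²) = √(2124.989832 + 1175.211026) = 57.4474 km
D: √((0.3702·111.32)² + (0.3519·79.19)²) = √(1698.318827 + 776.567515) = 49.7482 km
E: √((-0.1399·111.32)² + (-0.4290·79.19)²) = √(242.539135 + 1154.131436) = 37.3721 km
F: √((-0.2092·111.32)² + (-0.4568·79.19)²) = √(542.337651 + 1308.557697) = 43.0220 km
G: √((-0.2249·111.32)² + (0.4033·79.19)²) = √(626.794687 + 1019.992856) = 40.5806 km
H: √((-0.5331·111.32)² + (0.0247·79.19)²) = √(3521.792469 + 3.825909) = 59.3769 km
I: √((0.4446·111.32)² + (0.0713·79.19)²) = √(2449.544379 + 31.880105) = 49.8139 km
J: √((-0.3744·111.32)² + (-0.1217·79.19)²) = √(1737.073022 + 92.879922) = 42.7779 km
K: √((0.0020·111.32)² + (-0.4202·79.19)²) = √(0.049569 + 1107.268084) = 33.2764 km
Threshold 39 km: B (31.5290 km), K (33.2764 km), E (37.3721 km) are within range.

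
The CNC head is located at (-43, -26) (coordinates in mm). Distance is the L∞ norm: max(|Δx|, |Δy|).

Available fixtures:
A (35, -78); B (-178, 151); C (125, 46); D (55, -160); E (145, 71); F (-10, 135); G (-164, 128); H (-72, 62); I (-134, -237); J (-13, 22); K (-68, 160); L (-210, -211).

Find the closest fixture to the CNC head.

J

Distances from (-43, -26):
A: 78 mm
B: 177 mm
C: 168 mm
D: 134 mm
E: 188 mm
F: 161 mm
G: 154 mm
H: 88 mm
I: 211 mm
J: 48 mm
K: 186 mm
L: 185 mm
Minimum: J at 48 mm.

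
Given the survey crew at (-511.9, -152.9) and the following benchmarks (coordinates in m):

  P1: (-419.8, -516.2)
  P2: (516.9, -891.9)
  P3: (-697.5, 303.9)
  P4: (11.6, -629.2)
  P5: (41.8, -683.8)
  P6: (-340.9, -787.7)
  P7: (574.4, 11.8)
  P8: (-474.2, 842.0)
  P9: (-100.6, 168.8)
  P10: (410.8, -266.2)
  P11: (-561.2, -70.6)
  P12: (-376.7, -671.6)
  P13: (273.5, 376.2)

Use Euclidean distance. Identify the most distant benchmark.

P2

Distances from (-511.9, -152.9):
P1: √((92.1)² + (-363.3)²) = √(8482.410 + 131986.890) = 374.8 m
P2: √((1028.8)² + (-739.0)²) = √(1058429.440 + 546121.000) = 1266.7 m
P3: √((-185.6)² + (456.8)²) = √(34447.360 + 208666.240) = 493.1 m
P4: √((523.5)² + (-476.3)²) = √(274052.250 + 226861.690) = 707.8 m
P5: √((553.7)² + (-530.9)²) = √(306583.690 + 281854.810) = 767.1 m
P6: √((171.0)² + (-634.8)²) = √(29241.000 + 402971.040) = 657.4 m
P7: √((1086.3)² + (164.7)²) = √(1180047.690 + 27126.090) = 1098.7 m
P8: √((37.7)² + (994.9)²) = √(1421.290 + 989826.010) = 995.6 m
P9: √((411.3)² + (321.7)²) = √(169167.690 + 103490.890) = 522.2 m
P10: √((922.7)² + (-113.3)²) = √(851375.290 + 12836.890) = 929.6 m
P11: √((-49.3)² + (82.3)²) = √(2430.490 + 6773.290) = 95.9 m
P12: √((135.2)² + (-518.7)²) = √(18279.040 + 269049.690) = 536.0 m
P13: √((785.4)² + (529.1)²) = √(616853.160 + 279946.810) = 947.0 m
Maximum: P2 at 1266.7 m.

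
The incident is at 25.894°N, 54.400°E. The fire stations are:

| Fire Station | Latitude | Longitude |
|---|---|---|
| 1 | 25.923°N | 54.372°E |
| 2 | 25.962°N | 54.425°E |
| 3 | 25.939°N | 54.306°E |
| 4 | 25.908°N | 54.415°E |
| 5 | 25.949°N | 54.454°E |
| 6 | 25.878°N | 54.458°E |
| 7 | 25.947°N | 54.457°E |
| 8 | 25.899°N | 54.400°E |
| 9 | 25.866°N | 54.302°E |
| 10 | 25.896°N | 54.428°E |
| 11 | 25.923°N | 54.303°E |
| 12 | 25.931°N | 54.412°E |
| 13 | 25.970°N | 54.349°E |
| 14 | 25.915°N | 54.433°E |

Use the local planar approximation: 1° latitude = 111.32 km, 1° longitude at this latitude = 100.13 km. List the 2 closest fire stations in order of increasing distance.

Distances from 25.894°N, 54.400°E:
1: √((0.029·111.32)² + (-0.028·100.13)²) = √(10.42179 + 7.86040) = 4.276 km
2: √((0.068·111.32)² + (0.025·100.13)²) = √(57.30127 + 6.26626) = 7.973 km
3: √((0.045·111.32)² + (-0.094·100.13)²) = √(25.09409 + 88.58989) = 10.662 km
4: √((0.014·111.32)² + (0.015·100.13)²) = √(2.42886 + 2.25585) = 2.164 km
5: √((0.055·111.32)² + (0.054·100.13)²) = √(37.48623 + 29.23587) = 8.168 km
6: √((-0.016·111.32)² + (0.058·100.13)²) = √(3.17239 + 33.72752) = 6.075 km
7: √((0.053·111.32)² + (0.057·100.13)²) = √(34.80953 + 32.57453) = 8.209 km
8: √((0.005·111.32)² + (0.000·100.13)²) = √(0.30980 + 0.00000) = 0.557 km
9: √((-0.028·111.32)² + (-0.098·100.13)²) = √(9.71544 + 96.28987) = 10.296 km
10: √((0.002·111.32)² + (0.028·100.13)²) = √(0.04957 + 7.86040) = 2.812 km
11: √((0.029·111.32)² + (-0.097·100.13)²) = √(10.42179 + 94.33479) = 10.235 km
12: √((0.037·111.32)² + (0.012·100.13)²) = √(16.96484 + 1.44375) = 4.291 km
13: √((0.076·111.32)² + (-0.051·100.13)²) = √(71.57701 + 26.07767) = 9.882 km
14: √((0.021·111.32)² + (0.033·100.13)²) = √(5.46493 + 10.91833) = 4.048 km
Sorted: 8 (0.557 km) < 4 (2.164 km) < 10 (2.812 km) < 14 (4.048 km) < …

8, 4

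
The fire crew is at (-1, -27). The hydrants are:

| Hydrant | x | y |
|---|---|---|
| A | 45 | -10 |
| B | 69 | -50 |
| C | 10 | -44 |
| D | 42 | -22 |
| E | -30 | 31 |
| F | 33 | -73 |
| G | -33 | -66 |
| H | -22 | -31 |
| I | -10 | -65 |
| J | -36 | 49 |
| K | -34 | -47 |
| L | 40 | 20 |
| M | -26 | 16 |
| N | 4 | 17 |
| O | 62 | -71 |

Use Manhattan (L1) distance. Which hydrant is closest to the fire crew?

H

Distances from (-1, -27):
A: 63
B: 93
C: 28
D: 48
E: 87
F: 80
G: 71
H: 25
I: 47
J: 111
K: 53
L: 88
M: 68
N: 49
O: 107
Minimum: H at 25.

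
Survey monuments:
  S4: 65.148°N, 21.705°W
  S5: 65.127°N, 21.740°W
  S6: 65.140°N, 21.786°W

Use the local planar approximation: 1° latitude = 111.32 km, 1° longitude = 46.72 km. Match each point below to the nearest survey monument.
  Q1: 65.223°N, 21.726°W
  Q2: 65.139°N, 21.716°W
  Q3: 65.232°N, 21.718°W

Q1 at 65.223°N, 21.726°W:
  S4: √((-0.075·111.32)² + (0.021·46.72)²) = √(69.70580 + 0.96260) = 8.406 km
  S5: √((-0.096·111.32)² + (-0.014·46.72)²) = √(114.20598 + 0.42782) = 10.707 km
  S6: √((-0.083·111.32)² + (-0.060·46.72)²) = √(85.36947 + 7.85793) = 9.655 km
  → nearest: S4 (8.406 km)
Q2 at 65.139°N, 21.716°W:
  S4: √((0.009·111.32)² + (0.011·46.72)²) = √(1.00376 + 0.26411) = 1.126 km
  S5: √((-0.012·111.32)² + (-0.024·46.72)²) = √(1.78447 + 1.25727) = 1.744 km
  S6: √((0.001·111.32)² + (-0.070·46.72)²) = √(0.01239 + 10.69552) = 3.272 km
  → nearest: S4 (1.126 km)
Q3 at 65.232°N, 21.718°W:
  S4: √((-0.084·111.32)² + (0.013·46.72)²) = √(87.43896 + 0.36889) = 9.371 km
  S5: √((-0.105·111.32)² + (-0.022·46.72)²) = √(136.62337 + 1.05646) = 11.734 km
  S6: √((-0.092·111.32)² + (-0.068·46.72)²) = √(104.88709 + 10.09307) = 10.723 km
  → nearest: S4 (9.371 km)

Q1→S4; Q2→S4; Q3→S4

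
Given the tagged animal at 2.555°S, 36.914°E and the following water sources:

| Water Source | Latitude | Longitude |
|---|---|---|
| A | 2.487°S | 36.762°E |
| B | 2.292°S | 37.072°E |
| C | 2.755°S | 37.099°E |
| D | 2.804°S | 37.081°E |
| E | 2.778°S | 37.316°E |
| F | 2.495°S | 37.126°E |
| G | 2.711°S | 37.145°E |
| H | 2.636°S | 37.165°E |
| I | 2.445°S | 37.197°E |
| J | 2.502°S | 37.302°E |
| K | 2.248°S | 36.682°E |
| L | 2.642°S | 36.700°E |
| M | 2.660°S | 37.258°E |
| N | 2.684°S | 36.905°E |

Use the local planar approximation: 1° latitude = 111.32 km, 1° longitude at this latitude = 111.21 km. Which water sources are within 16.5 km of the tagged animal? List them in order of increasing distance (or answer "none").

N

Distances from 2.555°S, 36.914°E:
A: √((0.068·111.32)² + (-0.152·111.21)²) = √(57.30127 + 285.74251) = 18.521 km
B: √((0.263·111.32)² + (0.158·111.21)²) = √(857.15210 + 308.74637) = 34.145 km
C: √((-0.200·111.32)² + (0.185·111.21)²) = √(495.68570 + 423.28330) = 30.315 km
D: √((-0.249·111.32)² + (0.167·111.21)²) = √(768.32522 + 344.92178) = 33.365 km
E: √((-0.223·111.32)² + (0.402·111.21)²) = √(616.24885 + 1998.66399) = 51.136 km
F: √((0.060·111.32)² + (0.212·111.21)²) = √(44.61171 + 555.85230) = 24.504 km
G: √((-0.156·111.32)² + (0.231·111.21)²) = √(301.57518 + 659.95092) = 31.008 km
H: √((-0.081·111.32)² + (0.251·111.21)²) = √(81.30485 + 779.17521) = 29.334 km
I: √((0.110·111.32)² + (0.283·111.21)²) = √(149.94492 + 990.51385) = 33.771 km
J: √((0.053·111.32)² + (0.388·111.21)²) = √(34.80953 + 1861.87762) = 43.551 km
K: √((0.307·111.32)² + (-0.232·111.21)²) = √(1167.94703 + 665.67715) = 42.821 km
L: √((-0.087·111.32)² + (-0.214·111.21)²) = √(93.79613 + 566.38955) = 25.694 km
M: √((-0.105·111.32)² + (0.344·111.21)²) = √(136.62337 + 1463.53990) = 40.002 km
N: √((-0.129·111.32)² + (-0.009·111.21)²) = √(206.21764 + 1.00178) = 14.395 km
Threshold 16.5 km: N (14.395 km) is within range.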